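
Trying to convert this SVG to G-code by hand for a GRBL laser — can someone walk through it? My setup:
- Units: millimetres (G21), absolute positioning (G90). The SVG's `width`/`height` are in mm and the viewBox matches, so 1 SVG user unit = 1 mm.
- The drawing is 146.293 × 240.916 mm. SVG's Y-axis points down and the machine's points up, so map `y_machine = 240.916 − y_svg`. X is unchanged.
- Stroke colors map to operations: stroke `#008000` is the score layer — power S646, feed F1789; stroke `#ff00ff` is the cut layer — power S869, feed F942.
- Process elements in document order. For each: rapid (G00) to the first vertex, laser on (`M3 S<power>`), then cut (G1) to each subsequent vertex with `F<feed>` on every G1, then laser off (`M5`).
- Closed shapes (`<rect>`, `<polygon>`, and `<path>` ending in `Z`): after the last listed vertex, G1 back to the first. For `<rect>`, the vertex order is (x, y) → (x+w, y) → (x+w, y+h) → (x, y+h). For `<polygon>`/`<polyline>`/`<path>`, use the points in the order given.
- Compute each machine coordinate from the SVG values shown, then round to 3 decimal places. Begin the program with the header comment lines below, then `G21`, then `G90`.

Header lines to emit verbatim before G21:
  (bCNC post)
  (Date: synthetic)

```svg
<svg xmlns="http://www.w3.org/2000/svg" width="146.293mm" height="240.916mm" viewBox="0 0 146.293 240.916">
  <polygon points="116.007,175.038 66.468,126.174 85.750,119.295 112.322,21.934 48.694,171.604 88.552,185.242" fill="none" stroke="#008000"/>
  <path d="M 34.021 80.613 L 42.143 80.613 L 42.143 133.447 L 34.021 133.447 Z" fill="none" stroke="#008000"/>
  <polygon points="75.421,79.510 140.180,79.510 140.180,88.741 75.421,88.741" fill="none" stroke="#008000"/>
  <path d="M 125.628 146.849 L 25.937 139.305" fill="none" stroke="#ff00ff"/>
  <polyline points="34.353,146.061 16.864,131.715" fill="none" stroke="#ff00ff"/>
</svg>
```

(bCNC post)
(Date: synthetic)
G21
G90
G00 X116.007 Y65.878
M3 S646
G1 X66.468 Y114.742 F1789
G1 X85.750 Y121.621 F1789
G1 X112.322 Y218.982 F1789
G1 X48.694 Y69.312 F1789
G1 X88.552 Y55.674 F1789
G1 X116.007 Y65.878 F1789
M5
G00 X34.021 Y160.303
M3 S646
G1 X42.143 Y160.303 F1789
G1 X42.143 Y107.469 F1789
G1 X34.021 Y107.469 F1789
G1 X34.021 Y160.303 F1789
M5
G00 X75.421 Y161.406
M3 S646
G1 X140.180 Y161.406 F1789
G1 X140.180 Y152.175 F1789
G1 X75.421 Y152.175 F1789
G1 X75.421 Y161.406 F1789
M5
G00 X125.628 Y94.067
M3 S869
G1 X25.937 Y101.611 F942
M5
G00 X34.353 Y94.855
M3 S869
G1 X16.864 Y109.201 F942
M5

Since the viewBox matches the mm dimensions, user units are millimetres directly. The only transform is the Y-flip y_m = 240.916 − y_svg.

Shape 1 is a closed polygon drawn with `<polygon>`. Its stroke #008000 means score at S646, F1789. After flipping Y the toolpath is (116.007,65.878) → (66.468,114.742) → (85.750,121.621) → (112.322,218.982) → (48.694,69.312) → (88.552,55.674) → (116.007,65.878), returning to the start.

Shape 2 is a rectangle drawn with `<path>`. Its stroke #008000 means score at S646, F1789. After flipping Y the toolpath is (34.021,160.303) → (42.143,160.303) → (42.143,107.469) → (34.021,107.469) → (34.021,160.303), returning to the start.

Shape 3 is a rectangle drawn with `<polygon>`. Its stroke #008000 means score at S646, F1789. After flipping Y the toolpath is (75.421,161.406) → (140.180,161.406) → (140.180,152.175) → (75.421,152.175) → (75.421,161.406), returning to the start.

Shape 4 is a line segment drawn with `<path>`. Its stroke #ff00ff means cut at S869, F942. After flipping Y the toolpath is (125.628,94.067) → (25.937,101.611).

Shape 5 is a line segment drawn with `<polyline>`. Its stroke #ff00ff means cut at S869, F942. After flipping Y the toolpath is (34.353,94.855) → (16.864,109.201).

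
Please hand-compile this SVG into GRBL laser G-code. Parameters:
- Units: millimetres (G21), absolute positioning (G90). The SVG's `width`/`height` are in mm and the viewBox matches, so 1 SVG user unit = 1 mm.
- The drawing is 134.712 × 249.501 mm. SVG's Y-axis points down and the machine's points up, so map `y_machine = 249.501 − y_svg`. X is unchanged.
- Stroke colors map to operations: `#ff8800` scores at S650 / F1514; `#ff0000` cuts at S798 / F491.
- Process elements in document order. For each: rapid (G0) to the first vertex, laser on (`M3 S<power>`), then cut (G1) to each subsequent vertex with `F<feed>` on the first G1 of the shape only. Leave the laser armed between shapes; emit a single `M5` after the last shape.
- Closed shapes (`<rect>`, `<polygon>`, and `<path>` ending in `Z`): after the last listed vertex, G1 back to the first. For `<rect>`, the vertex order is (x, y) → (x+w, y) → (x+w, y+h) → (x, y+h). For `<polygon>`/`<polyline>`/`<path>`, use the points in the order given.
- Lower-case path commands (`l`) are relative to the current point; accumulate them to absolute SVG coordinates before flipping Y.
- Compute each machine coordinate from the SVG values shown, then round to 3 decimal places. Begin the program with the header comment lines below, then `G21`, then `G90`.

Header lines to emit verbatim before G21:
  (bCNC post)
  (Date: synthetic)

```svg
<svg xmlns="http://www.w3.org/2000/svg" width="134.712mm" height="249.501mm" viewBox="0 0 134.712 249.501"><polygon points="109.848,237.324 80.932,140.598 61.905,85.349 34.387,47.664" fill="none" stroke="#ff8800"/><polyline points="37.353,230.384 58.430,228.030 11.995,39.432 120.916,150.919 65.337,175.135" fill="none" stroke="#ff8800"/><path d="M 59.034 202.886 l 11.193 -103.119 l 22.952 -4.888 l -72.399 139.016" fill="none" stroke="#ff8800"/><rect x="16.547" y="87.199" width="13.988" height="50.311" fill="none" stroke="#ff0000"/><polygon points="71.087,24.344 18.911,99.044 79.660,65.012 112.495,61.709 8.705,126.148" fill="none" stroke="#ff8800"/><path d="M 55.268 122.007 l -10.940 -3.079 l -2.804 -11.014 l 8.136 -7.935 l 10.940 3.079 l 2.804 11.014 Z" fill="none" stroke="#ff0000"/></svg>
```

(bCNC post)
(Date: synthetic)
G21
G90
G0 X109.848 Y12.177
M3 S650
G1 X80.932 Y108.903 F1514
G1 X61.905 Y164.152
G1 X34.387 Y201.837
G1 X109.848 Y12.177
G0 X37.353 Y19.117
M3 S650
G1 X58.430 Y21.471 F1514
G1 X11.995 Y210.069
G1 X120.916 Y98.582
G1 X65.337 Y74.366
G0 X59.034 Y46.615
M3 S650
G1 X70.227 Y149.734 F1514
G1 X93.179 Y154.622
G1 X20.780 Y15.606
G0 X16.547 Y162.302
M3 S798
G1 X30.535 Y162.302 F491
G1 X30.535 Y111.991
G1 X16.547 Y111.991
G1 X16.547 Y162.302
G0 X71.087 Y225.157
M3 S650
G1 X18.911 Y150.457 F1514
G1 X79.660 Y184.489
G1 X112.495 Y187.792
G1 X8.705 Y123.353
G1 X71.087 Y225.157
G0 X55.268 Y127.494
M3 S798
G1 X44.328 Y130.573 F491
G1 X41.524 Y141.587
G1 X49.660 Y149.522
G1 X60.600 Y146.443
G1 X63.404 Y135.429
G1 X55.268 Y127.494
M5

Since the viewBox matches the mm dimensions, user units are millimetres directly. The only transform is the Y-flip y_m = 249.501 − y_svg.

Shape 1 is a closed polygon drawn with `<polygon>`. Its stroke #ff8800 means score at S650, F1514. After flipping Y the toolpath is (109.848,12.177) → (80.932,108.903) → (61.905,164.152) → (34.387,201.837) → (109.848,12.177), returning to the start.

Shape 2 is a open polyline drawn with `<polyline>`. Its stroke #ff8800 means score at S650, F1514. After flipping Y the toolpath is (37.353,19.117) → (58.430,21.471) → (11.995,210.069) → (120.916,98.582) → (65.337,74.366).

Shape 3 is a open polyline drawn with `<path>`. Its stroke #ff8800 means score at S650, F1514. After flipping Y the toolpath is (59.034,46.615) → (70.227,149.734) → (93.179,154.622) → (20.780,15.606).

Shape 4 is a rectangle drawn with `<rect>`. Its stroke #ff0000 means cut at S798, F491. After flipping Y the toolpath is (16.547,162.302) → (30.535,162.302) → (30.535,111.991) → (16.547,111.991) → (16.547,162.302), returning to the start.

Shape 5 is a closed polygon drawn with `<polygon>`. Its stroke #ff8800 means score at S650, F1514. After flipping Y the toolpath is (71.087,225.157) → (18.911,150.457) → (79.660,184.489) → (112.495,187.792) → (8.705,123.353) → (71.087,225.157), returning to the start.

Shape 6 is a regular polygon drawn with `<path>`. Its stroke #ff0000 means cut at S798, F491. After flipping Y the toolpath is (55.268,127.494) → (44.328,130.573) → (41.524,141.587) → (49.660,149.522) → (60.600,146.443) → (63.404,135.429) → (55.268,127.494), returning to the start.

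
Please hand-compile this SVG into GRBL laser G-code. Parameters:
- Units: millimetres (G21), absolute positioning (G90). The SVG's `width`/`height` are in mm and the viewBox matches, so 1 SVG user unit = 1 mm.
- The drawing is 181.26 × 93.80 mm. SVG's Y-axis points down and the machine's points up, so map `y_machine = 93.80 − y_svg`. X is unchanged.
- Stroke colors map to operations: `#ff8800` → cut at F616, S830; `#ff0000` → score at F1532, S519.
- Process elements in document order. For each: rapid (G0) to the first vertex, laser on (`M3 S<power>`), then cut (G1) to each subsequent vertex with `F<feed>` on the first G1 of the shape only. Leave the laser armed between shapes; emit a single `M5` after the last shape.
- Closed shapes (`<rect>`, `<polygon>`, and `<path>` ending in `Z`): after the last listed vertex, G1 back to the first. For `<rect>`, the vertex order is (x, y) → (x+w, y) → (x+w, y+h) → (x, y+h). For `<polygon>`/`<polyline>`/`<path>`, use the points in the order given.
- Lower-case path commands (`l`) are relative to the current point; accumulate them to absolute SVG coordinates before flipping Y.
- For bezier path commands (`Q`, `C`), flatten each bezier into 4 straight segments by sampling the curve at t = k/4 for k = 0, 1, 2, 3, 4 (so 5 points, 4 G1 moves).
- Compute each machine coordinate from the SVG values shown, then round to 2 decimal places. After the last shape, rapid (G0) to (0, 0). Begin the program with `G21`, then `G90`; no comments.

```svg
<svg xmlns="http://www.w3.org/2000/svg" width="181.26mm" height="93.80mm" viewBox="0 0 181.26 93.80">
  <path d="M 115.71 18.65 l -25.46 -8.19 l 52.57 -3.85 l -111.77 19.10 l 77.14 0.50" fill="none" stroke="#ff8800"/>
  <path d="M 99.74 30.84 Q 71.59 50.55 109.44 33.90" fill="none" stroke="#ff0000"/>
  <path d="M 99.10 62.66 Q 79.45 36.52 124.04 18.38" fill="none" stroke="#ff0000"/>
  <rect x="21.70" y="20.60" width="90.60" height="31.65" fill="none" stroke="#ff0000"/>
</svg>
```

G21
G90
G0 X115.71 Y75.15
M3 S830
G1 X90.25 Y83.34 F616
G1 X142.82 Y87.19
G1 X31.05 Y68.09
G1 X108.19 Y67.59
G0 X99.74 Y62.96
M3 S519
G1 X89.79 Y55.38 F1532
G1 X88.09 Y52.34
G1 X94.64 Y53.85
G1 X109.44 Y59.90
G0 X99.10 Y31.14
M3 S519
G1 X93.29 Y43.71 F1532
G1 X95.51 Y55.28
G1 X105.76 Y65.85
G1 X124.04 Y75.42
G0 X21.70 Y73.20
M3 S519
G1 X112.30 Y73.20 F1532
G1 X112.30 Y41.55
G1 X21.70 Y41.55
G1 X21.70 Y73.20
M5
G0 X0.00 Y0.00

Since the viewBox matches the mm dimensions, user units are millimetres directly. The only transform is the Y-flip y_m = 93.80 − y_svg.

Shape 1 is a open polyline drawn with `<path>`. Its stroke #ff8800 means cut at S830, F616. After flipping Y the toolpath is (115.71,75.15) → (90.25,83.34) → (142.82,87.19) → (31.05,68.09) → (108.19,67.59).

Shape 2 is a quadratic bezier drawn with `<path>`. Its stroke #ff0000 means score at S519, F1532. After flipping Y the toolpath is (99.74,62.96) → (89.79,55.38) → (88.09,52.34) → (94.64,53.85) → (109.44,59.90).

Shape 3 is a quadratic bezier drawn with `<path>`. Its stroke #ff0000 means score at S519, F1532. After flipping Y the toolpath is (99.10,31.14) → (93.29,43.71) → (95.51,55.28) → (105.76,65.85) → (124.04,75.42).

Shape 4 is a rectangle drawn with `<rect>`. Its stroke #ff0000 means score at S519, F1532. After flipping Y the toolpath is (21.70,73.20) → (112.30,73.20) → (112.30,41.55) → (21.70,41.55) → (21.70,73.20), returning to the start.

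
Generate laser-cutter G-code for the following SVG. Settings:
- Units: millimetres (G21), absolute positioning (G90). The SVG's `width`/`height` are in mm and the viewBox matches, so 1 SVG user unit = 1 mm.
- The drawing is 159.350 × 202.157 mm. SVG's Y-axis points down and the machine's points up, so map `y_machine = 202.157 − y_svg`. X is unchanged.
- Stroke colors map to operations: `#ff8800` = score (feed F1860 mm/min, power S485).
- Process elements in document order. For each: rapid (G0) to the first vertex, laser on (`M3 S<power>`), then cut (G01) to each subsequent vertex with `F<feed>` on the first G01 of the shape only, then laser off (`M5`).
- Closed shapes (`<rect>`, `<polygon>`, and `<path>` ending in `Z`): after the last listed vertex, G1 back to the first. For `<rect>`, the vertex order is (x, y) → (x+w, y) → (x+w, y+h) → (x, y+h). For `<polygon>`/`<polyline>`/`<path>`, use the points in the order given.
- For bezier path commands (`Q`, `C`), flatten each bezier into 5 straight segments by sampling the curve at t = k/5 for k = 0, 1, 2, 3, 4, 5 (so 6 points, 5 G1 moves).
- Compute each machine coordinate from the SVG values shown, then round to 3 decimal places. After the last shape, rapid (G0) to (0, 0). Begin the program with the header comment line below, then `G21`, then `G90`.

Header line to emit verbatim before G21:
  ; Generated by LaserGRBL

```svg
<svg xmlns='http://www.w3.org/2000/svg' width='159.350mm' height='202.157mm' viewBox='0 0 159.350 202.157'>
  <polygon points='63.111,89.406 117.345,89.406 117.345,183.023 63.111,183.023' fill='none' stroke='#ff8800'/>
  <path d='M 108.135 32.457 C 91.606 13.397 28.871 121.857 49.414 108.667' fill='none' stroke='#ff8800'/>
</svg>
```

; Generated by LaserGRBL
G21
G90
G0 X63.111 Y112.751
M3 S485
G01 X117.345 Y112.751 F1860
G01 X117.345 Y19.134
G01 X63.111 Y19.134
G01 X63.111 Y112.751
M5
G0 X108.135 Y169.700
M3 S485
G01 X93.709 Y167.827 F1860
G01 X74.408 Y147.309
G01 X56.449 Y120.107
G01 X46.046 Y98.181
G01 X49.414 Y93.490
M5
G0 X0.000 Y0.000

1 u = 1 mm; y_m = 202.157 − y.

[1] `<polygon>` rectangle, #ff8800→score S485 F1860: (63.111,112.751) → (117.345,112.751) → (117.345,19.134) → (63.111,19.134) → (63.111,112.751) (closed)

[2] `<path>` cubic bezier, #ff8800→score S485 F1860: (108.135,169.700) → (93.709,167.827) → (74.408,147.309) → (56.449,120.107) → (46.046,98.181) → (49.414,93.490)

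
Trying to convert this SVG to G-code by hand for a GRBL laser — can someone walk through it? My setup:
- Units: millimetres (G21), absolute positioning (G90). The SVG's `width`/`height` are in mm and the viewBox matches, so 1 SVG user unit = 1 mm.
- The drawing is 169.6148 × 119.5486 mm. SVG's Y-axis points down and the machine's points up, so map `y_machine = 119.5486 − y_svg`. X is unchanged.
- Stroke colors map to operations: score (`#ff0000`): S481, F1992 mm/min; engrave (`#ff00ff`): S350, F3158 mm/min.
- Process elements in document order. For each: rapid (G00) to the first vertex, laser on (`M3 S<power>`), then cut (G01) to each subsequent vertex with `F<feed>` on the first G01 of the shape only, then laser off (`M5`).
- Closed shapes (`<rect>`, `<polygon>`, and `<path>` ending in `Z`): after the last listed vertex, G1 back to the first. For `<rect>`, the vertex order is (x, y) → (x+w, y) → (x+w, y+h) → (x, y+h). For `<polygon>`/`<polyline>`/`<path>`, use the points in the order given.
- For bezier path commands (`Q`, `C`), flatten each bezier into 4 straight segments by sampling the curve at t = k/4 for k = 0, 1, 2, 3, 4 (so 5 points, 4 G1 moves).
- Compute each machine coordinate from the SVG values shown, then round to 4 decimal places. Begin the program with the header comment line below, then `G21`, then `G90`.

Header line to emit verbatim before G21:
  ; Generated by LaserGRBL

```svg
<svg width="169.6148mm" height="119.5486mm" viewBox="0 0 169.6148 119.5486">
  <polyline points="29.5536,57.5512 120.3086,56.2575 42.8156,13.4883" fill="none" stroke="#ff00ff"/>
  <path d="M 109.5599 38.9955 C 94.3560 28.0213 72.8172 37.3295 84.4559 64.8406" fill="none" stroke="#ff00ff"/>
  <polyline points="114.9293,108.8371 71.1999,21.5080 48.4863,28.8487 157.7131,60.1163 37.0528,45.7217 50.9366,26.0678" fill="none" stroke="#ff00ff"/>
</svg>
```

Since the viewBox matches the mm dimensions, user units are millimetres directly. The only transform is the Y-flip y_m = 119.5486 − y_svg.

Shape 1 is a open polyline drawn with `<polyline>`. Its stroke #ff00ff means engrave at S350, F3158. After flipping Y the toolpath is (29.5536,61.9974) → (120.3086,63.2911) → (42.8156,106.0603).

Shape 2 is a cubic bezier drawn with `<path>`. Its stroke #ff00ff means engrave at S350, F3158. After flipping Y the toolpath is (109.5599,80.5531) → (97.5866,85.0133) → (86.9419,82.0625) → (81.3303,71.8958) → (84.4559,54.7080).

Shape 3 is a open polyline drawn with `<polyline>`. Its stroke #ff00ff means engrave at S350, F3158. After flipping Y the toolpath is (114.9293,10.7115) → (71.1999,98.0406) → (48.4863,90.6999) → (157.7131,59.4323) → (37.0528,73.8269) → (50.9366,93.4808).

; Generated by LaserGRBL
G21
G90
G00 X29.5536 Y61.9974
M3 S350
G01 X120.3086 Y63.2911 F3158
G01 X42.8156 Y106.0603
M5
G00 X109.5599 Y80.5531
M3 S350
G01 X97.5866 Y85.0133 F3158
G01 X86.9419 Y82.0625
G01 X81.3303 Y71.8958
G01 X84.4559 Y54.7080
M5
G00 X114.9293 Y10.7115
M3 S350
G01 X71.1999 Y98.0406 F3158
G01 X48.4863 Y90.6999
G01 X157.7131 Y59.4323
G01 X37.0528 Y73.8269
G01 X50.9366 Y93.4808
M5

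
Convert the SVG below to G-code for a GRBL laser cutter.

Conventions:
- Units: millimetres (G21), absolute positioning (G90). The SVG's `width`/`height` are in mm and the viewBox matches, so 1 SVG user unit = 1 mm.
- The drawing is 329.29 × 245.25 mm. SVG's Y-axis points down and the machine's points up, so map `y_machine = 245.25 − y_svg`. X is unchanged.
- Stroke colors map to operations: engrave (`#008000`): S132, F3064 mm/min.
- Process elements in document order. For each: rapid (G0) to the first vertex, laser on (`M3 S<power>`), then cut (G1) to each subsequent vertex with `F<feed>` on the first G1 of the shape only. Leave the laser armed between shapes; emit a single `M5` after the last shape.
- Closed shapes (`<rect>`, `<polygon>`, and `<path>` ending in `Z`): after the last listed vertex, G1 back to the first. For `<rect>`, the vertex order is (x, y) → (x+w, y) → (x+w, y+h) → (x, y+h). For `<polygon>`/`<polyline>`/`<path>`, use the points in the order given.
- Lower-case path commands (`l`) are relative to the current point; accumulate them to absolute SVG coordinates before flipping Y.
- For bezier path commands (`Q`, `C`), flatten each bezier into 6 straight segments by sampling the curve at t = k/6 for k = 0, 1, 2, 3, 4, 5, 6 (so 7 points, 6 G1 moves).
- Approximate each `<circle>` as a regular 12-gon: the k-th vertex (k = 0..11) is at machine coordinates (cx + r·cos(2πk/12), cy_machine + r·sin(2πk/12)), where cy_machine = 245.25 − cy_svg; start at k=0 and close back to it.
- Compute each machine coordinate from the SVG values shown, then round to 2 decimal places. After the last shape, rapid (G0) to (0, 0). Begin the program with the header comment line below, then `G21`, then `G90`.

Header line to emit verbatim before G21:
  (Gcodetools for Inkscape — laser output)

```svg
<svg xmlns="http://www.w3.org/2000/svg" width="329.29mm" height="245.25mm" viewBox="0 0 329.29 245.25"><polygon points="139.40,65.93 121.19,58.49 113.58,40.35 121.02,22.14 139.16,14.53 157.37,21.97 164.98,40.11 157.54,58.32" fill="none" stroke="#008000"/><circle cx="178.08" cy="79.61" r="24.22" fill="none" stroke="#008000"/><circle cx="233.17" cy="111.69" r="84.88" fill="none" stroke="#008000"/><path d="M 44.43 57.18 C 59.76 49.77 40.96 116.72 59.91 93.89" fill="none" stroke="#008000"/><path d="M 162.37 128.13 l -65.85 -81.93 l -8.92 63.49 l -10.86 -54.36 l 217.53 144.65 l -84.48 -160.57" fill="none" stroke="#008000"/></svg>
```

(Gcodetools for Inkscape — laser output)
G21
G90
G0 X139.40 Y179.32
M3 S132
G1 X121.19 Y186.76 F3064
G1 X113.58 Y204.90
G1 X121.02 Y223.11
G1 X139.16 Y230.72
G1 X157.37 Y223.28
G1 X164.98 Y205.14
G1 X157.54 Y186.93
G1 X139.40 Y179.32
G0 X202.30 Y165.64
M3 S132
G1 X199.06 Y177.75 F3064
G1 X190.19 Y186.62
G1 X178.08 Y189.86
G1 X165.97 Y186.62
G1 X157.10 Y177.75
G1 X153.86 Y165.64
G1 X157.10 Y153.53
G1 X165.97 Y144.66
G1 X178.08 Y141.42
G1 X190.19 Y144.66
G1 X199.06 Y153.53
G1 X202.30 Y165.64
G0 X318.05 Y133.56
M3 S132
G1 X306.68 Y176.00 F3064
G1 X275.61 Y207.07
G1 X233.17 Y218.44
G1 X190.73 Y207.07
G1 X159.66 Y176.00
G1 X148.29 Y133.56
G1 X159.66 Y91.12
G1 X190.73 Y60.05
G1 X233.17 Y48.68
G1 X275.61 Y60.05
G1 X306.68 Y91.12
G1 X318.05 Y133.56
G0 X44.43 Y188.07
M3 S132
G1 X49.58 Y186.34 F3064
G1 X51.05 Y176.77
G1 X50.81 Y163.93
G1 X50.88 Y152.38
G1 X53.25 Y146.67
G1 X59.91 Y151.36
G0 X162.37 Y117.12
M3 S132
G1 X96.52 Y199.05 F3064
G1 X87.60 Y135.56
G1 X76.74 Y189.92
G1 X294.27 Y45.27
G1 X209.79 Y205.84
M5
G0 X0.00 Y0.00

Since the viewBox matches the mm dimensions, user units are millimetres directly. The only transform is the Y-flip y_m = 245.25 − y_svg.

Shape 1 is a regular polygon drawn with `<polygon>`. Its stroke #008000 means engrave at S132, F3064. After flipping Y the toolpath is (139.40,179.32) → (121.19,186.76) → (113.58,204.90) → (121.02,223.11) → (139.16,230.72) → (157.37,223.28) → (164.98,205.14) → (157.54,186.93) → (139.40,179.32), returning to the start.

Shape 2 is a circle drawn with `<circle>`. Its stroke #008000 means engrave at S132, F3064. After flipping Y the toolpath is (202.30,165.64) → (199.06,177.75) → (190.19,186.62) → (178.08,189.86) → (165.97,186.62) → (157.10,177.75) → (153.86,165.64) → (157.10,153.53) → (165.97,144.66) → (178.08,141.42) → (190.19,144.66) → (199.06,153.53) → (202.30,165.64), returning to the start.

Shape 3 is a circle drawn with `<circle>`. Its stroke #008000 means engrave at S132, F3064. After flipping Y the toolpath is (318.05,133.56) → (306.68,176.00) → (275.61,207.07) → (233.17,218.44) → (190.73,207.07) → (159.66,176.00) → (148.29,133.56) → (159.66,91.12) → (190.73,60.05) → (233.17,48.68) → (275.61,60.05) → (306.68,91.12) → (318.05,133.56), returning to the start.

Shape 4 is a cubic bezier drawn with `<path>`. Its stroke #008000 means engrave at S132, F3064. After flipping Y the toolpath is (44.43,188.07) → (49.58,186.34) → (51.05,176.77) → (50.81,163.93) → (50.88,152.38) → (53.25,146.67) → (59.91,151.36).

Shape 5 is a open polyline drawn with `<path>`. Its stroke #008000 means engrave at S132, F3064. After flipping Y the toolpath is (162.37,117.12) → (96.52,199.05) → (87.60,135.56) → (76.74,189.92) → (294.27,45.27) → (209.79,205.84).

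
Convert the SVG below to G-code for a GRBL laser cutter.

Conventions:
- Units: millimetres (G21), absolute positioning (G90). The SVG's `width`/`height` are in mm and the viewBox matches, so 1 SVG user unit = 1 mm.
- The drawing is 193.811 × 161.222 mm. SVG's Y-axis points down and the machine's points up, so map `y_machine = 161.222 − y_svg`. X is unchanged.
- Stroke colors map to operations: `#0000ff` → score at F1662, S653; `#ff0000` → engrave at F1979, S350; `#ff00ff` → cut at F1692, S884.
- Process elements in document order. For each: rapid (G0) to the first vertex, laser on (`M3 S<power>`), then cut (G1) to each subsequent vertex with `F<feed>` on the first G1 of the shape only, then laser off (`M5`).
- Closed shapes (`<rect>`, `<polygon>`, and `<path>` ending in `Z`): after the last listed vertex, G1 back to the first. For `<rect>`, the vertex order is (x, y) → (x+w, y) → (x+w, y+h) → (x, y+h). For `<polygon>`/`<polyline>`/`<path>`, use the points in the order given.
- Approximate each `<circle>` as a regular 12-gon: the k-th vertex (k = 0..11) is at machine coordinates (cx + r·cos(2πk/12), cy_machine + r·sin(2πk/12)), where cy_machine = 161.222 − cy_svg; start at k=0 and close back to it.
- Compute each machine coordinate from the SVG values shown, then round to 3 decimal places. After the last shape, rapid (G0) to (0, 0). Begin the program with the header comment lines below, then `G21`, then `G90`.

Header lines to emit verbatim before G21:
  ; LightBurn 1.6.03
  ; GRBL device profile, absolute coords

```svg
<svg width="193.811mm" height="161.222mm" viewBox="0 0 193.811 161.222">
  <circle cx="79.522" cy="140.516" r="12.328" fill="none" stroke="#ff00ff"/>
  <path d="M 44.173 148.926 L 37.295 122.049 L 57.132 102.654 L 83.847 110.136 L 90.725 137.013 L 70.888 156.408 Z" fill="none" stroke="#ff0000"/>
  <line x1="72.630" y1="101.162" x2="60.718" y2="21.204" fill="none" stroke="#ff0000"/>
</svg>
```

Since the viewBox matches the mm dimensions, user units are millimetres directly. The only transform is the Y-flip y_m = 161.222 − y_svg.

Shape 1 is a circle drawn with `<circle>`. Its stroke #ff00ff means cut at S884, F1692. After flipping Y the toolpath is (91.850,20.706) → (90.198,26.870) → (85.686,31.382) → (79.522,33.034) → (73.358,31.382) → (68.846,26.870) → (67.194,20.706) → (68.846,14.542) → (73.358,10.030) → (79.522,8.378) → (85.686,10.030) → (90.198,14.542) → (91.850,20.706), returning to the start.

Shape 2 is a regular polygon drawn with `<path>`. Its stroke #ff0000 means engrave at S350, F1979. After flipping Y the toolpath is (44.173,12.296) → (37.295,39.173) → (57.132,58.568) → (83.847,51.086) → (90.725,24.209) → (70.888,4.814) → (44.173,12.296), returning to the start.

Shape 3 is a line segment drawn with `<line>`. Its stroke #ff0000 means engrave at S350, F1979. After flipping Y the toolpath is (72.630,60.060) → (60.718,140.018).

; LightBurn 1.6.03
; GRBL device profile, absolute coords
G21
G90
G0 X91.850 Y20.706
M3 S884
G1 X90.198 Y26.870 F1692
G1 X85.686 Y31.382
G1 X79.522 Y33.034
G1 X73.358 Y31.382
G1 X68.846 Y26.870
G1 X67.194 Y20.706
G1 X68.846 Y14.542
G1 X73.358 Y10.030
G1 X79.522 Y8.378
G1 X85.686 Y10.030
G1 X90.198 Y14.542
G1 X91.850 Y20.706
M5
G0 X44.173 Y12.296
M3 S350
G1 X37.295 Y39.173 F1979
G1 X57.132 Y58.568
G1 X83.847 Y51.086
G1 X90.725 Y24.209
G1 X70.888 Y4.814
G1 X44.173 Y12.296
M5
G0 X72.630 Y60.060
M3 S350
G1 X60.718 Y140.018 F1979
M5
G0 X0.000 Y0.000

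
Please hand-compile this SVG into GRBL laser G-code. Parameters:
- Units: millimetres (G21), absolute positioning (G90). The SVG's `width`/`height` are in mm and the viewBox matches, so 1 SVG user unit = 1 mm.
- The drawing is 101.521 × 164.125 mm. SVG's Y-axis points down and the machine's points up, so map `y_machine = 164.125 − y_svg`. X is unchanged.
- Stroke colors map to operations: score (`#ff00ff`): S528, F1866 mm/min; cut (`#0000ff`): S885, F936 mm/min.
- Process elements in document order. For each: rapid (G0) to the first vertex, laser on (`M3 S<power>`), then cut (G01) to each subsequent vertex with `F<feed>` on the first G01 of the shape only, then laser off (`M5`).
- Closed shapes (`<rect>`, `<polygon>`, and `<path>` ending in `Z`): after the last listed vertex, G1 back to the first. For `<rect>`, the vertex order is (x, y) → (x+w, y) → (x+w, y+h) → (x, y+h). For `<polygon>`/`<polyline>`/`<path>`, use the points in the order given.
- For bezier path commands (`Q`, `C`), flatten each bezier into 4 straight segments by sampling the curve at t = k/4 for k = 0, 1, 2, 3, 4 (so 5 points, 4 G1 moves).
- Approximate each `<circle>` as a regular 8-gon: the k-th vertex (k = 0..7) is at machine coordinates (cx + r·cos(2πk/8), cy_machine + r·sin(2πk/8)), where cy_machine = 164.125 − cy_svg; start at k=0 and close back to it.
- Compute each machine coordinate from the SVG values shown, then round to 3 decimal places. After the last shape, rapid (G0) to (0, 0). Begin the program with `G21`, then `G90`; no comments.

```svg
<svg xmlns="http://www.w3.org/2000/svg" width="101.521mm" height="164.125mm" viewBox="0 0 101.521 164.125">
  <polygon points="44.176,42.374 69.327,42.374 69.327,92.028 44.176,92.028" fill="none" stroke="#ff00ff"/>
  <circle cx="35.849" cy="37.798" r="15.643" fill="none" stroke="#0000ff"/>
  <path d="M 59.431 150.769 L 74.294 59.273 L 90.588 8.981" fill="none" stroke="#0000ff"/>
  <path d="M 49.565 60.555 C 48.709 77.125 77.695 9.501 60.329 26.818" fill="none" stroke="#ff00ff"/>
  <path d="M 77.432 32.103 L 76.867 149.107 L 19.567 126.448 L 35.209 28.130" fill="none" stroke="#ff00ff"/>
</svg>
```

G21
G90
G0 X44.176 Y121.751
M3 S528
G01 X69.327 Y121.751 F1866
G01 X69.327 Y72.097
G01 X44.176 Y72.097
G01 X44.176 Y121.751
M5
G0 X51.492 Y126.327
M3 S885
G01 X46.910 Y137.388 F936
G01 X35.849 Y141.970
G01 X24.788 Y137.388
G01 X20.206 Y126.327
G01 X24.788 Y115.266
G01 X35.849 Y110.684
G01 X46.910 Y115.266
G01 X51.492 Y126.327
M5
G0 X59.431 Y13.356
M3 S885
G01 X74.294 Y104.852 F936
G01 X90.588 Y155.144
M5
G0 X49.565 Y103.570
M3 S528
G01 X53.328 Y104.286 F1866
G01 X61.138 Y120.719
G01 X65.853 Y137.011
G01 X60.329 Y137.307
M5
G0 X77.432 Y132.022
M3 S528
G01 X76.867 Y15.018 F1866
G01 X19.567 Y37.677
G01 X35.209 Y135.995
M5
G0 X0.000 Y0.000

viewBox `0 0 101.521 164.125` with mm width/height → 1 unit = 1 mm. Flip: y_m = 164.125 − y_svg.

**Shape 1** — `<polygon>` rectangle, stroke `#ff00ff` → score (S528, F1866). Machine vertices: (44.176,121.751) → (69.327,121.751) → (69.327,72.097) → (44.176,72.097) → (44.176,121.751). Closed: final G1 returns to the first vertex.

**Shape 2** — `<circle>` circle, stroke `#0000ff` → cut (S885, F936). Machine vertices: (51.492,126.327) → (46.910,137.388) → (35.849,141.970) → (24.788,137.388) → (20.206,126.327) → (24.788,115.266) → (35.849,110.684) → (46.910,115.266) → (51.492,126.327). Closed: final G1 returns to the first vertex.

**Shape 3** — `<path>` open polyline, stroke `#0000ff` → cut (S885, F936). Machine vertices: (59.431,13.356) → (74.294,104.852) → (90.588,155.144). Open path.

**Shape 4** — `<path>` cubic bezier, stroke `#ff00ff` → score (S528, F1866). Control points (SVG): P0=(49.565,60.555), P1=(48.709,77.125), P2=(77.695,9.501), P3=(60.329,26.818); sampled at t=k/4. Machine vertices: (49.565,103.570) → (53.328,104.286) → (61.138,120.719) → (65.853,137.011) → (60.329,137.307). Open path.

**Shape 5** — `<path>` open polyline, stroke `#ff00ff` → score (S528, F1866). Machine vertices: (77.432,132.022) → (76.867,15.018) → (19.567,37.677) → (35.209,135.995). Open path.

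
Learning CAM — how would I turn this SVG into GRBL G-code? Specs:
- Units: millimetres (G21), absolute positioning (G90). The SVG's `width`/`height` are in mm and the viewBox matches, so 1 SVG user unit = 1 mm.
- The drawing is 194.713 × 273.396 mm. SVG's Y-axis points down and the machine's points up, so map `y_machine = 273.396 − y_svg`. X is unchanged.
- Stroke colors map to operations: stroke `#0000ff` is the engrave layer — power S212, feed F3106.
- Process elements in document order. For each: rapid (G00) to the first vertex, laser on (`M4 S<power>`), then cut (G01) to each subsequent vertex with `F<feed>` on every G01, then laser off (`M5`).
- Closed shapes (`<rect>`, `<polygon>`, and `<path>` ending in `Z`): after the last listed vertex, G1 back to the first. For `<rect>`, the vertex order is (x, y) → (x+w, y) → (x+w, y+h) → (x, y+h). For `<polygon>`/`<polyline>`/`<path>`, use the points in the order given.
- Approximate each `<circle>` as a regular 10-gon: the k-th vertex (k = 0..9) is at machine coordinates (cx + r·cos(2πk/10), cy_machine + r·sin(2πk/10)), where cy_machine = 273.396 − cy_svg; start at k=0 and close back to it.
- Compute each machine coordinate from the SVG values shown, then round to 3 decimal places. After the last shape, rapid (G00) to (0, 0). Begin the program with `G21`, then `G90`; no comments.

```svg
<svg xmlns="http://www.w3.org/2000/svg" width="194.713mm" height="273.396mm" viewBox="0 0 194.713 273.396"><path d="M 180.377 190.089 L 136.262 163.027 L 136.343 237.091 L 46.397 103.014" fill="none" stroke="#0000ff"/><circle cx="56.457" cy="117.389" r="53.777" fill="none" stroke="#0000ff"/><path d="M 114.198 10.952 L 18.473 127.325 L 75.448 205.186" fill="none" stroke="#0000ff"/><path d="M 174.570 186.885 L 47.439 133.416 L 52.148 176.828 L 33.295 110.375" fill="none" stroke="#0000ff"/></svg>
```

1 u = 1 mm; y_m = 273.396 − y.

[1] `<path>` open polyline, #0000ff→engrave S212 F3106: (180.377,83.307) → (136.262,110.369) → (136.343,36.305) → (46.397,170.382)

[2] `<circle>` circle, #0000ff→engrave S212 F3106: (110.234,156.007) → (99.964,187.616) → (73.075,207.152) → (39.839,207.152) → (12.950,187.616) → (2.680,156.007) → (12.950,124.398) → (39.839,104.862) → (73.075,104.862) → (99.964,124.398) → (110.234,156.007) (closed)

[3] `<path>` open polyline, #0000ff→engrave S212 F3106: (114.198,262.444) → (18.473,146.071) → (75.448,68.210)

[4] `<path>` open polyline, #0000ff→engrave S212 F3106: (174.570,86.511) → (47.439,139.980) → (52.148,96.568) → (33.295,163.021)

G21
G90
G00 X180.377 Y83.307
M4 S212
G01 X136.262 Y110.369 F3106
G01 X136.343 Y36.305 F3106
G01 X46.397 Y170.382 F3106
M5
G00 X110.234 Y156.007
M4 S212
G01 X99.964 Y187.616 F3106
G01 X73.075 Y207.152 F3106
G01 X39.839 Y207.152 F3106
G01 X12.950 Y187.616 F3106
G01 X2.680 Y156.007 F3106
G01 X12.950 Y124.398 F3106
G01 X39.839 Y104.862 F3106
G01 X73.075 Y104.862 F3106
G01 X99.964 Y124.398 F3106
G01 X110.234 Y156.007 F3106
M5
G00 X114.198 Y262.444
M4 S212
G01 X18.473 Y146.071 F3106
G01 X75.448 Y68.210 F3106
M5
G00 X174.570 Y86.511
M4 S212
G01 X47.439 Y139.980 F3106
G01 X52.148 Y96.568 F3106
G01 X33.295 Y163.021 F3106
M5
G00 X0.000 Y0.000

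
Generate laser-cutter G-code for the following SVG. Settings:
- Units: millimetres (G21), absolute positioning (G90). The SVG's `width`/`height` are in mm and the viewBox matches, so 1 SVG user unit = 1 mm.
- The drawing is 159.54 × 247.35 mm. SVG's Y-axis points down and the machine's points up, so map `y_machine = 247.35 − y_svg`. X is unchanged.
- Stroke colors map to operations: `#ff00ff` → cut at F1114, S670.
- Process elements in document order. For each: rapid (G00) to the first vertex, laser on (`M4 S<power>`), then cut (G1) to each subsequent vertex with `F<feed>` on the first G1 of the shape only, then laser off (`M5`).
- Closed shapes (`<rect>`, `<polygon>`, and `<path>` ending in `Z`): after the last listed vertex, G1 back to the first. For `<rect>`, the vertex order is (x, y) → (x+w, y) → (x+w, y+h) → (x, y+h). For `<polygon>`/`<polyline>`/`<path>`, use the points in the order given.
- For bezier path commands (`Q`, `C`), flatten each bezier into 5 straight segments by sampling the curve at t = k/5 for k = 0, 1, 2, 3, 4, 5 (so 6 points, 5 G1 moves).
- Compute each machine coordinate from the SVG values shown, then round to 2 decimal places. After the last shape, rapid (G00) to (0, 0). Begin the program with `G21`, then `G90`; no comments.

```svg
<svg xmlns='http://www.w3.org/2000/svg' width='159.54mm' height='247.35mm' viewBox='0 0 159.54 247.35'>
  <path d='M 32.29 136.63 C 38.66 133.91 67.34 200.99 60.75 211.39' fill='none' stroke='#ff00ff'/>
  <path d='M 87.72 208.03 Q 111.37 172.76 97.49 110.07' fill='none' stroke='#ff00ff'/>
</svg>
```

G21
G90
G00 X32.29 Y110.72
M4 S670
G1 X38.33 Y104.99 F1114
G1 X46.96 Y88.57
G1 X55.41 Y67.55
G1 X60.93 Y47.99
G1 X60.75 Y35.96
M5
G00 X87.72 Y39.32
M4 S670
G1 X95.68 Y54.52 F1114
G1 X100.64 Y71.92
G1 X102.59 Y91.52
G1 X101.54 Y113.30
G1 X97.49 Y137.28
M5
G00 X0.00 Y0.00

viewBox `0 0 159.54 247.35` with mm width/height → 1 unit = 1 mm. Flip: y_m = 247.35 − y_svg.

**Shape 1** — `<path>` cubic bezier, stroke `#ff00ff` → cut (S670, F1114). Control points (SVG): P0=(32.29,136.63), P1=(38.66,133.91), P2=(67.34,200.99), P3=(60.75,211.39); sampled at t=k/5. Machine vertices: (32.29,110.72) → (38.33,104.99) → (46.96,88.57) → (55.41,67.55) → (60.93,47.99) → (60.75,35.96). Open path.

**Shape 2** — `<path>` quadratic bezier, stroke `#ff00ff` → cut (S670, F1114). Control points (SVG): P0=(87.72,208.03), P1=(111.37,172.76), P2=(97.49,110.07); sampled at t=k/5. Machine vertices: (87.72,39.32) → (95.68,54.52) → (100.64,71.92) → (102.59,91.52) → (101.54,113.30) → (97.49,137.28). Open path.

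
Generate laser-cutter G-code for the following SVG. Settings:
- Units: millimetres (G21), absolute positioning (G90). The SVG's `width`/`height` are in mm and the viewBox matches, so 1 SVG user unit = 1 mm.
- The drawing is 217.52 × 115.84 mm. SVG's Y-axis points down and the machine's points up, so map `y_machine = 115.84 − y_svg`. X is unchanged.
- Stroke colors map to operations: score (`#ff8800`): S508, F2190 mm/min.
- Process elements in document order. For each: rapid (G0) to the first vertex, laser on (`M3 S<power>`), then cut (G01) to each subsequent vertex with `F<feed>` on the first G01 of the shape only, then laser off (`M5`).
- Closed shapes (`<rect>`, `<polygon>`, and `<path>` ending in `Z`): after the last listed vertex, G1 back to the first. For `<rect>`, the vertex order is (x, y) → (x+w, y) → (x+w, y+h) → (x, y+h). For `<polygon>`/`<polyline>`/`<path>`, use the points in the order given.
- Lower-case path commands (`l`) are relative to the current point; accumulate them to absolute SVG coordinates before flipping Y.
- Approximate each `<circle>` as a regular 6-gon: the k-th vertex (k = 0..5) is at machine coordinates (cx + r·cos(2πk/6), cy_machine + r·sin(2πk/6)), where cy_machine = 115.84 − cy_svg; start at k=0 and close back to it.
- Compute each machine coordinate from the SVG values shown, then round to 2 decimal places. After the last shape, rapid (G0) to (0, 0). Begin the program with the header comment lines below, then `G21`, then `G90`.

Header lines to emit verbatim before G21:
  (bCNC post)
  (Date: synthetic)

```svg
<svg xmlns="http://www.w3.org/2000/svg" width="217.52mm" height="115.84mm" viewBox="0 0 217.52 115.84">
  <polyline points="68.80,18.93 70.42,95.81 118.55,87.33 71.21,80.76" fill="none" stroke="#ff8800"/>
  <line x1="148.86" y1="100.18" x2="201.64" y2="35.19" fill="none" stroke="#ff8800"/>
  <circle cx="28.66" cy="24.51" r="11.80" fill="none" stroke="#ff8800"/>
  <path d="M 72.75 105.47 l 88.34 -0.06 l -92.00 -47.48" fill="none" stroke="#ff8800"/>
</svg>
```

Since the viewBox matches the mm dimensions, user units are millimetres directly. The only transform is the Y-flip y_m = 115.84 − y_svg.

Shape 1 is a open polyline drawn with `<polyline>`. Its stroke #ff8800 means score at S508, F2190. After flipping Y the toolpath is (68.80,96.91) → (70.42,20.03) → (118.55,28.51) → (71.21,35.08).

Shape 2 is a line segment drawn with `<line>`. Its stroke #ff8800 means score at S508, F2190. After flipping Y the toolpath is (148.86,15.66) → (201.64,80.65).

Shape 3 is a circle drawn with `<circle>`. Its stroke #ff8800 means score at S508, F2190. After flipping Y the toolpath is (40.46,91.33) → (34.56,101.55) → (22.76,101.55) → (16.86,91.33) → (22.76,81.11) → (34.56,81.11) → (40.46,91.33), returning to the start.

Shape 4 is a open polyline drawn with `<path>`. Its stroke #ff8800 means score at S508, F2190. After flipping Y the toolpath is (72.75,10.37) → (161.09,10.43) → (69.09,57.91).

(bCNC post)
(Date: synthetic)
G21
G90
G0 X68.80 Y96.91
M3 S508
G01 X70.42 Y20.03 F2190
G01 X118.55 Y28.51
G01 X71.21 Y35.08
M5
G0 X148.86 Y15.66
M3 S508
G01 X201.64 Y80.65 F2190
M5
G0 X40.46 Y91.33
M3 S508
G01 X34.56 Y101.55 F2190
G01 X22.76 Y101.55
G01 X16.86 Y91.33
G01 X22.76 Y81.11
G01 X34.56 Y81.11
G01 X40.46 Y91.33
M5
G0 X72.75 Y10.37
M3 S508
G01 X161.09 Y10.43 F2190
G01 X69.09 Y57.91
M5
G0 X0.00 Y0.00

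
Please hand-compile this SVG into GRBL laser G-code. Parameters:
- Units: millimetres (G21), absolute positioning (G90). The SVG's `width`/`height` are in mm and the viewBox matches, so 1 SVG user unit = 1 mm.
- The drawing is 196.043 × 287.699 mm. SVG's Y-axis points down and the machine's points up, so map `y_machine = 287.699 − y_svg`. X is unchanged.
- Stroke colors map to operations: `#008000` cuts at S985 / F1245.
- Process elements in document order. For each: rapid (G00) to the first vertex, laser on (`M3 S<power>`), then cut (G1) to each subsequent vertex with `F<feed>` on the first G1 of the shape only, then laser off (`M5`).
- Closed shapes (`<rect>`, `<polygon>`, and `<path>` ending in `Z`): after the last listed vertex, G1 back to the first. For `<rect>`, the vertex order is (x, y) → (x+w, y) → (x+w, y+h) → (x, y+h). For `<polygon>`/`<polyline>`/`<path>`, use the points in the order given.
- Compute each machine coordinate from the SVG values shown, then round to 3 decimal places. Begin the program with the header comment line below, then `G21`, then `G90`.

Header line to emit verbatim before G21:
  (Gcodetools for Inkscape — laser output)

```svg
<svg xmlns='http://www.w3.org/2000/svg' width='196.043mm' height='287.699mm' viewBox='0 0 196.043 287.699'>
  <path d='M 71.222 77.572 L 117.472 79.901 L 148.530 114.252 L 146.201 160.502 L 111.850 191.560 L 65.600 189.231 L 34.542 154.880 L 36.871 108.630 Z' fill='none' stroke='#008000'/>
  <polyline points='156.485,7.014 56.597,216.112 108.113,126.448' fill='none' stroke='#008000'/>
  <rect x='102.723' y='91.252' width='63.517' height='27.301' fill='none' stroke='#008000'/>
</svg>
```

Since the viewBox matches the mm dimensions, user units are millimetres directly. The only transform is the Y-flip y_m = 287.699 − y_svg.

Shape 1 is a regular polygon drawn with `<path>`. Its stroke #008000 means cut at S985, F1245. After flipping Y the toolpath is (71.222,210.127) → (117.472,207.798) → (148.530,173.447) → (146.201,127.197) → (111.850,96.139) → (65.600,98.468) → (34.542,132.819) → (36.871,179.069) → (71.222,210.127), returning to the start.

Shape 2 is a open polyline drawn with `<polyline>`. Its stroke #008000 means cut at S985, F1245. After flipping Y the toolpath is (156.485,280.685) → (56.597,71.587) → (108.113,161.251).

Shape 3 is a rectangle drawn with `<rect>`. Its stroke #008000 means cut at S985, F1245. After flipping Y the toolpath is (102.723,196.447) → (166.240,196.447) → (166.240,169.146) → (102.723,169.146) → (102.723,196.447), returning to the start.

(Gcodetools for Inkscape — laser output)
G21
G90
G00 X71.222 Y210.127
M3 S985
G1 X117.472 Y207.798 F1245
G1 X148.530 Y173.447
G1 X146.201 Y127.197
G1 X111.850 Y96.139
G1 X65.600 Y98.468
G1 X34.542 Y132.819
G1 X36.871 Y179.069
G1 X71.222 Y210.127
M5
G00 X156.485 Y280.685
M3 S985
G1 X56.597 Y71.587 F1245
G1 X108.113 Y161.251
M5
G00 X102.723 Y196.447
M3 S985
G1 X166.240 Y196.447 F1245
G1 X166.240 Y169.146
G1 X102.723 Y169.146
G1 X102.723 Y196.447
M5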